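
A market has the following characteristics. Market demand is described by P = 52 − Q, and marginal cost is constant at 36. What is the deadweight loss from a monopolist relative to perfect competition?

Perfect competition: P = MC = 36, so 52 − Q = 36 and Q = 16.
A monopolist chooses Q where MR = MC. MR = 52 − 2Q; setting this equal to 36 gives Q = 8 and P = 44.
DWL is the triangle between Q = 8 and Q = 16: ½·(16 − 8)·(44 − 36) = 32.

DWL = 32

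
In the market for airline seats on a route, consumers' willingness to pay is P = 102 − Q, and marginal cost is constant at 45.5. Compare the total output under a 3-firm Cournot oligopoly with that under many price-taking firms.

Cournot: Q = 42.375; Competition: Q = 56.5

In a 3-firm Cournot equilibrium, symmetry and the first-order condition give q = (102 − 45.5)/(4) = 14.125. So Q = 42.375 and P = 59.625.
Competitive firms price at marginal cost: P = 45.5, giving Q = 56.5.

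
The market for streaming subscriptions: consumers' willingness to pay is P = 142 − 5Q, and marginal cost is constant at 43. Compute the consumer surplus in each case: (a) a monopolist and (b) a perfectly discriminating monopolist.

Monopoly: CS = 245.025; Perfect PD: CS = 0

A monopolist chooses Q where MR = MC. MR = 142 − 10Q; setting this equal to 43 gives Q = 9.9 and P = 92.5.
CS = ½·(142 − 92.5)·9.9 = 245.025.
Under first-degree price discrimination the firm charges each unit its demand price and produces up to where P = MC, i.e. Q = 19.8. Consumer surplus is zero; producer surplus equals total surplus.
CS = 0.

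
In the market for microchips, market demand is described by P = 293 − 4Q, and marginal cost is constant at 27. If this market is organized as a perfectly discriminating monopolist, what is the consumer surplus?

With perfect price discrimination, output is the efficient level Q = 66.5 (where demand meets MC), but every buyer pays their willingness to pay: CS = 0 and PS = total surplus.
CS = 0.

CS = 0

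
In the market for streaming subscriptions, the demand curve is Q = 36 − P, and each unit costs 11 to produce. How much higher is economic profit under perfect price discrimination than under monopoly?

Economic profit rises by 156.25

Inverting demand: P = 36 − Q.
A monopolist chooses Q where MR = MC. MR = 36 − 2Q; setting this equal to 11 gives Q = 12.5 and P = 23.5.
Profit = (23.5 − 11)·12.5 = 156.25.
Under first-degree price discrimination the firm charges each unit its demand price and produces up to where P = MC, i.e. Q = 25. Consumer surplus is zero; producer surplus equals total surplus.
PS equals the full surplus area, 312.5. Profit = 312.5 = 312.5.
Change in economic profit: 312.5 − 156.25 = 156.25.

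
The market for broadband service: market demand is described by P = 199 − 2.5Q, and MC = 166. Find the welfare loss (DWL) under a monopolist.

Competitive firms price at marginal cost: P = 166, giving Q = 13.2.
Monopoly sets MR = MC: 199 − 5Q = 166 ⇒ Q = 6.6, P = 199 − 2.5·6.6 = 182.5.
DWL is the triangle between Q = 6.6 and Q = 13.2: ½·(13.2 − 6.6)·(182.5 − 166) = 54.45.

DWL = 54.45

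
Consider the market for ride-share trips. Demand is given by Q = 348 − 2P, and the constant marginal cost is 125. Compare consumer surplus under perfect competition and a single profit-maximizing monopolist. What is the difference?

Consumer surplus falls by 1800.75

Inverting demand: P = 174 − 0.5Q.
Competitive firms price at marginal cost: P = 125, giving Q = 98.
CS = ½·(174 − 125)·98 = 2401.
Monopoly sets MR = MC: 174 − Q = 125 ⇒ Q = 49, P = 174 − 0.5·49 = 149.5.
CS = ½·(174 − 149.5)·49 = 600.25.
Change in consumer surplus: 600.25 − 2401 = −1800.75.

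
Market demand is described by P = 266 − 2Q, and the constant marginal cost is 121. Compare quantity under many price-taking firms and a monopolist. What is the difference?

Under competition P = MC = 121, so Q = (266 − 121)/2 = 72.5.
A monopolist chooses Q where MR = MC. MR = 266 − 4Q; setting this equal to 121 gives Q = 36.25 and P = 193.5.
Change in quantity: 36.25 − 72.5 = −36.25.

Q falls by 36.25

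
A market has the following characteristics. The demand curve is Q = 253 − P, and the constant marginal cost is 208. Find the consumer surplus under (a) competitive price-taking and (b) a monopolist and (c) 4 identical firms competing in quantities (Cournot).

Competition: CS = 1012.5; Monopoly: CS = 253.125; Cournot: CS = 648

Inverting demand: P = 253 − Q.
Competitive firms price at marginal cost: P = 208, giving Q = 45.
CS = ½·(253 − 208)·45 = 1012.5.
A monopolist chooses Q where MR = MC. MR = 253 − 2Q; setting this equal to 208 gives Q = 22.5 and P = 230.5.
CS = ½·(253 − 230.5)·22.5 = 253.125.
In a 4-firm Cournot equilibrium, symmetry and the first-order condition give q = (253 − 208)/(5) = 9. So Q = 36 and P = 217.
CS = ½·(253 − 217)·36 = 648.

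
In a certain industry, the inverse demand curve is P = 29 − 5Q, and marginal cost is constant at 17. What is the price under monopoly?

A monopolist chooses Q where MR = MC. MR = 29 − 10Q; setting this equal to 17 gives Q = 1.2 and P = 23.

P = 23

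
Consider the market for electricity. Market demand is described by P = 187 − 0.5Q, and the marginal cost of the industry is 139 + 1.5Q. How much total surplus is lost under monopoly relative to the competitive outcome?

Under competition P = MC: 187 − 0.5Q = 139 + 1.5Q ⇒ Q = 24, P = 175.
The monopolist equates marginal revenue to marginal cost: 187 − Q = 139 + 1.5Q, so Q = 19.2. From demand, P = 177.4.
CS = ½·(187 − 175)·24 = 144; PS = (175·24 − 139·24 − ½·1.5·24²) = 432; TS = 576.
CS = ½·(187 − 177.4)·19.2 = 92.16; PS = (177.4·19.2 − 139·19.2 − ½·1.5·19.2²) = 460.8; TS = 552.96.
DWL = 576 − 552.96 = 23.04.

DWL = 23.04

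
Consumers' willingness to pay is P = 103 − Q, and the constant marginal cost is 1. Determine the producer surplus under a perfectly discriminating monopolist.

A perfectly discriminating monopolist sells every unit with P(Q) ≥ MC(Q), so output equals the competitive quantity Q = 102. Each buyer pays their reservation price, so CS = 0 and the firm captures all surplus.
PS = ½·(103 − 1)·102 = 5202.

PS = 5202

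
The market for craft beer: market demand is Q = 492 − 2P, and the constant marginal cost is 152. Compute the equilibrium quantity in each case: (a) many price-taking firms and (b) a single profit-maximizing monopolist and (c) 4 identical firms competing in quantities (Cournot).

Competition: Q = 188; Monopoly: Q = 94; Cournot: Q = 150.4

Inverting demand: P = 246 − 0.5Q.
Perfect competition: P = MC = 152, so 246 − 0.5Q = 152 and Q = 188.
Monopoly sets MR = MC: 246 − Q = 152 ⇒ Q = 94, P = 246 − 0.5·94 = 199.
Cournot with 4 identical firms: the symmetric best-response condition is 246 − 2.5q = 152. Each firm produces q = 37.6, total output Q = 150.4, price P = 170.8.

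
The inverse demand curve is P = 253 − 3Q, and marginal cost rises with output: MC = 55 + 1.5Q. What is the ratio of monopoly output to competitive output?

The monopolist equates marginal revenue to marginal cost: 253 − 6Q = 55 + 1.5Q, so Q = 26.4. From demand, P = 173.8.
Competitive equilibrium sets price equal to marginal cost: 253 − 3Q = 55 + 1.5Q, so Q = 44 and P = 121.
Ratio Q_m/Q_c = 26.4/44 = 0.6.

Q_m/Q_c = 0.6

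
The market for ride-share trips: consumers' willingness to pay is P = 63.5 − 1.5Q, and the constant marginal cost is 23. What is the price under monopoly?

P = 43.25

A monopolist chooses Q where MR = MC. MR = 63.5 − 3Q; setting this equal to 23 gives Q = 13.5 and P = 43.25.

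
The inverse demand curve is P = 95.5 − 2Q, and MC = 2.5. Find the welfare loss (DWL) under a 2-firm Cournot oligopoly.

DWL = 240.25

Perfect competition: P = MC = 2.5, so 95.5 − 2Q = 2.5 and Q = 46.5.
Cournot with 2 identical firms: the symmetric best-response condition is 95.5 − 6q = 2.5. Each firm produces q = 15.5, total output Q = 31, price P = 33.5.
DWL is the triangle between Q = 31 and Q = 46.5: ½·(46.5 − 31)·(33.5 − 2.5) = 240.25.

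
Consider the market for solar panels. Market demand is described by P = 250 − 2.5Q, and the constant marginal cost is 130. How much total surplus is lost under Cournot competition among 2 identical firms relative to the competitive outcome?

Competitive firms price at marginal cost: P = 130, giving Q = 48.
With 2 symmetric Cournot firms, each firm's FOC gives 250 − 7.5q = 130, so q = 16, Q = 2·16 = 32, and P = 170.
DWL is the triangle between Q = 32 and Q = 48: ½·(48 − 32)·(170 − 130) = 320.

DWL = 320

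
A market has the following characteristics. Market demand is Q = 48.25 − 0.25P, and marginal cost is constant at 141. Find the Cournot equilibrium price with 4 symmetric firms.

P = 151.4

Inverting demand: P = 193 − 4Q.
With 4 symmetric Cournot firms, each firm's FOC gives 193 − 20q = 141, so q = 2.6, Q = 4·2.6 = 10.4, and P = 151.4.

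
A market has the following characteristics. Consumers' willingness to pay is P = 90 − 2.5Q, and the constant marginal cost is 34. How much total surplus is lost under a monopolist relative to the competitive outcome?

Competitive firms price at marginal cost: P = 34, giving Q = 22.4.
A monopolist chooses Q where MR = MC. MR = 90 − 5Q; setting this equal to 34 gives Q = 11.2 and P = 62.
DWL is the triangle between Q = 11.2 and Q = 22.4: ½·(22.4 − 11.2)·(62 − 34) = 156.8.

DWL = 156.8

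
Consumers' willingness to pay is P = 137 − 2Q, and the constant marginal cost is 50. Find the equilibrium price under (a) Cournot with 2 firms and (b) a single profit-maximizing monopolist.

Cournot: P = 79; Monopoly: P = 93.5

With 2 symmetric Cournot firms, each firm's FOC gives 137 − 6q = 50, so q = 14.5, Q = 2·14.5 = 29, and P = 79.
Monopoly sets MR = MC: 137 − 4Q = 50 ⇒ Q = 21.75, P = 137 − 2·21.75 = 93.5.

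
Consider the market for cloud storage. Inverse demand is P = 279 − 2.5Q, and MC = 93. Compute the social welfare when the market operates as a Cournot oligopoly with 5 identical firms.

In a 5-firm Cournot equilibrium, symmetry and the first-order condition give q = (279 − 93)/(15) = 12.4. So Q = 62 and P = 124.
CS = ½·(279 − 124)·62 = 4805; PS = (124 − 93)·62 = 1922; TS = 6727.

TS = 6727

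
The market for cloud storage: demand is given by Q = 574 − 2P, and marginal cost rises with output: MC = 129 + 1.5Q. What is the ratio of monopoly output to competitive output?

Inverting demand: P = 287 − 0.5Q.
The monopolist equates marginal revenue to marginal cost: 287 − Q = 129 + 1.5Q, so Q = 63.2. From demand, P = 255.4.
Under competition P = MC: 287 − 0.5Q = 129 + 1.5Q ⇒ Q = 79, P = 247.5.
Ratio Q_m/Q_c = 63.2/79 = 0.8.

Q_m/Q_c = 0.8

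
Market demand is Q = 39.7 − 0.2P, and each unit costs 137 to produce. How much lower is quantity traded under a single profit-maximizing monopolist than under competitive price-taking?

Inverting demand: P = 198.5 − 5Q.
Perfect competition: P = MC = 137, so 198.5 − 5Q = 137 and Q = 12.3.
A monopolist chooses Q where MR = MC. MR = 198.5 − 10Q; setting this equal to 137 gives Q = 6.15 and P = 167.75.
Change in quantity traded: 6.15 − 12.3 = −6.15.

Q falls by 6.15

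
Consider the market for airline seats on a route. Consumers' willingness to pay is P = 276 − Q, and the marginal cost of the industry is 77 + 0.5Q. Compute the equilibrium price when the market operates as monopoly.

P = 196.4

Monopoly sets MR = MC: 276 − 2Q = 77 + 0.5Q ⇒ Q = 79.6, P = 276 − 79.6 = 196.4.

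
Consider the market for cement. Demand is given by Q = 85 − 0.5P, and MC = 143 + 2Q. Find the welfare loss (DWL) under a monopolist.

DWL = 10.125

Inverting demand: P = 170 − 2Q.
Under competition P = MC: 170 − 2Q = 143 + 2Q ⇒ Q = 6.75, P = 156.5.
A monopolist chooses Q where MR = MC. MR = 170 − 4Q; setting this equal to 143 + 2Q gives Q = 4.5 and P = 161.
CS = ½·(170 − 156.5)·6.75 = 729/16; PS = (156.5·6.75 − 143·6.75 − ½·2·6.75²) = 729/16; TS = 91.125.
CS = ½·(170 − 161)·4.5 = 20.25; PS = (161·4.5 − 143·4.5 − ½·2·4.5²) = 60.75; TS = 81.
DWL = 91.125 − 81 = 10.125.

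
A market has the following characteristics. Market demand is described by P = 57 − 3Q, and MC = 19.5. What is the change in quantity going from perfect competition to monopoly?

Quantity falls by 6.25

Under competition P = MC = 19.5, so Q = (57 − 19.5)/3 = 12.5.
Monopoly sets MR = MC: 57 − 6Q = 19.5 ⇒ Q = 6.25, P = 57 − 3·6.25 = 38.25.
Change in quantity: 6.25 − 12.5 = −6.25.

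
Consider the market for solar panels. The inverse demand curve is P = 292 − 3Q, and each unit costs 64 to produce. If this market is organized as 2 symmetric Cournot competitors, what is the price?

With 2 symmetric Cournot firms, each firm's FOC gives 292 − 9q = 64, so q = 76/3, Q = 2·76/3 = 152/3, and P = 140.

P = 140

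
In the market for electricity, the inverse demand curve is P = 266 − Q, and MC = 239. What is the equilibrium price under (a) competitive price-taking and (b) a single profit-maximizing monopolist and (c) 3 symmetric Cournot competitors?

Competition: P = 239; Monopoly: P = 252.5; Cournot: P = 245.75

Under competition P = MC = 239, so Q = (266 − 239)/1 = 27.
Monopoly sets MR = MC: 266 − 2Q = 239 ⇒ Q = 13.5, P = 266 − 13.5 = 252.5.
Cournot with 3 identical firms: the symmetric best-response condition is 266 − 4q = 239. Each firm produces q = 6.75, total output Q = 20.25, price P = 245.75.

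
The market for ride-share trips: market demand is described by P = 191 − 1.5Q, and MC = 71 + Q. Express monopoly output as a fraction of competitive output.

The monopolist equates marginal revenue to marginal cost: 191 − 3Q = 71 + Q, so Q = 30. From demand, P = 146.
Under competition P = MC: 191 − 1.5Q = 71 + Q ⇒ Q = 48, P = 119.
Ratio Q_m/Q_c = 30/48 = 0.625.

Q_m/Q_c = 0.625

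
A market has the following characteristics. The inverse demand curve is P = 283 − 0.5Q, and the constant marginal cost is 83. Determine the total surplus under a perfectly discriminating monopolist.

A perfectly discriminating monopolist sells every unit with P(Q) ≥ MC(Q), so output equals the competitive quantity Q = 400. Each buyer pays their reservation price, so CS = 0 and the firm captures all surplus.
TS = 40000 (equal to competitive TS).

TS = 40000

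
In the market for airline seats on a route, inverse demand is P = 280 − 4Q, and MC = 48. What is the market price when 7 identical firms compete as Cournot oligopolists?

With 7 symmetric Cournot firms, each firm's FOC gives 280 − 32q = 48, so q = 7.25, Q = 7·7.25 = 50.75, and P = 77.

P = 77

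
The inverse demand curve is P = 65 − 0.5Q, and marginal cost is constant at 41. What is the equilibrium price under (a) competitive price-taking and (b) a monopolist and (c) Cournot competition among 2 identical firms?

Competition: P = 41; Monopoly: P = 53; Cournot: P = 49

Competitive firms price at marginal cost: P = 41, giving Q = 48.
The monopolist equates marginal revenue to marginal cost: 65 − Q = 41, so Q = 24. From demand, P = 53.
Cournot with 2 identical firms: the symmetric best-response condition is 65 − 1.5q = 41. Each firm produces q = 16, total output Q = 32, price P = 49.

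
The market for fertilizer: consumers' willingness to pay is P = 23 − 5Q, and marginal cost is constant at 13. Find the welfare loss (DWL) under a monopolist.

DWL = 2.5

Competitive firms price at marginal cost: P = 13, giving Q = 2.
A monopolist chooses Q where MR = MC. MR = 23 − 10Q; setting this equal to 13 gives Q = 1 and P = 18.
DWL is the triangle between Q = 1 and Q = 2: ½·(2 − 1)·(18 − 13) = 2.5.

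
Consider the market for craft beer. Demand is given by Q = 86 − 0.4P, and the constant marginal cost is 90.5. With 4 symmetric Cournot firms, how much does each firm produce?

q_i = 9.96

Inverting demand: P = 215 − 2.5Q.
Cournot with 4 identical firms: the symmetric best-response condition is 215 − 12.5q = 90.5. Each firm produces q = 9.96, total output Q = 39.84, price P = 115.4.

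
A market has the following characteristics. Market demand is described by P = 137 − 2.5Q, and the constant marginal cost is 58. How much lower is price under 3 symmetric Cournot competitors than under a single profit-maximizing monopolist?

Price falls by 19.75

A monopolist chooses Q where MR = MC. MR = 137 − 5Q; setting this equal to 58 gives Q = 15.8 and P = 97.5.
Cournot with 3 identical firms: the symmetric best-response condition is 137 − 10q = 58. Each firm produces q = 7.9, total output Q = 23.7, price P = 77.75.
Change in price: 77.75 − 97.5 = −19.75.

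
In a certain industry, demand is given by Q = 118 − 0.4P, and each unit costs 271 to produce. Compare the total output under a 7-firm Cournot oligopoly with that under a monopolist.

Inverting demand: P = 295 − 2.5Q.
With 7 symmetric Cournot firms, each firm's FOC gives 295 − 20q = 271, so q = 1.2, Q = 7·1.2 = 8.4, and P = 274.
The monopolist equates marginal revenue to marginal cost: 295 − 5Q = 271, so Q = 4.8. From demand, P = 283.

Cournot: Q = 8.4; Monopoly: Q = 4.8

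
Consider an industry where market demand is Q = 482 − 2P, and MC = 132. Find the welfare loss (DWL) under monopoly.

Inverting demand: P = 241 − 0.5Q.
Under competition P = MC = 132, so Q = (241 − 132)/0.5 = 218.
Monopoly sets MR = MC: 241 − Q = 132 ⇒ Q = 109, P = 241 − 0.5·109 = 186.5.
DWL is the triangle between Q = 109 and Q = 218: ½·(218 − 109)·(186.5 − 132) = 2970.25.

DWL = 2970.25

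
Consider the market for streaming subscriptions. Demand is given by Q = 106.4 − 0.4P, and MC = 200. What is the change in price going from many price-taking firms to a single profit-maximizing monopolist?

P rises by 33

Inverting demand: P = 266 − 2.5Q.
Perfect competition: P = MC = 200, so 266 − 2.5Q = 200 and Q = 26.4.
Monopoly sets MR = MC: 266 − 5Q = 200 ⇒ Q = 13.2, P = 266 − 2.5·13.2 = 233.
Change in price: 233 − 200 = 33.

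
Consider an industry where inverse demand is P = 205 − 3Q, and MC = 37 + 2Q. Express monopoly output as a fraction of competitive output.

Monopoly sets MR = MC: 205 − 6Q = 37 + 2Q ⇒ Q = 21, P = 205 − 3·21 = 142.
Under competition P = MC: 205 − 3Q = 37 + 2Q ⇒ Q = 33.6, P = 104.2.
Ratio Q_m/Q_c = 21/33.6 = 0.625.

Q_m/Q_c = 0.625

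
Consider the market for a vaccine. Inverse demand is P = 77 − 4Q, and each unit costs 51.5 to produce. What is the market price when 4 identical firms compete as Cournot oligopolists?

In a 4-firm Cournot equilibrium, symmetry and the first-order condition give q = (77 − 51.5)/(20) = 1.275. So Q = 5.1 and P = 56.6.

P = 56.6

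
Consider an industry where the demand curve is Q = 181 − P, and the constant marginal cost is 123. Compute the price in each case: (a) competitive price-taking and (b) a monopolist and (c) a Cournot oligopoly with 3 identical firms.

Inverting demand: P = 181 − Q.
Perfect competition: P = MC = 123, so 181 − Q = 123 and Q = 58.
A monopolist chooses Q where MR = MC. MR = 181 − 2Q; setting this equal to 123 gives Q = 29 and P = 152.
Cournot with 3 identical firms: the symmetric best-response condition is 181 − 4q = 123. Each firm produces q = 14.5, total output Q = 43.5, price P = 137.5.

Competition: P = 123; Monopoly: P = 152; Cournot: P = 137.5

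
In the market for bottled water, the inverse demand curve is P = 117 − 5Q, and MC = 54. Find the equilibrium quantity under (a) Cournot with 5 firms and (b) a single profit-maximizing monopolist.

Cournot: Q = 10.5; Monopoly: Q = 6.3

In a 5-firm Cournot equilibrium, symmetry and the first-order condition give q = (117 − 54)/(30) = 2.1. So Q = 10.5 and P = 64.5.
Monopoly sets MR = MC: 117 − 10Q = 54 ⇒ Q = 6.3, P = 117 − 5·6.3 = 85.5.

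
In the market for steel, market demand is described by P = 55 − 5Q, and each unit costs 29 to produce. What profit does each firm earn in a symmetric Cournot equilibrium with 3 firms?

In a 3-firm Cournot equilibrium, symmetry and the first-order condition give q = (55 − 29)/(20) = 1.3. So Q = 3.9 and P = 35.5.
Each firm's profit = (35.5 − 29)·1.3 = 8.45.

π_i = 8.45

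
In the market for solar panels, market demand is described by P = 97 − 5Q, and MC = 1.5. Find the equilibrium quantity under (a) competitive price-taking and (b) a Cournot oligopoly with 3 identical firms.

Under competition P = MC = 1.5, so Q = (97 − 1.5)/5 = 19.1.
In a 3-firm Cournot equilibrium, symmetry and the first-order condition give q = (97 − 1.5)/(20) = 4.775. So Q = 14.325 and P = 25.375.

Competition: Q = 19.1; Cournot: Q = 14.325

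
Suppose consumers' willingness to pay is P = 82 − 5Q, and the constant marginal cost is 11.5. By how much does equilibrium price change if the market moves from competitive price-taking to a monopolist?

Competitive firms price at marginal cost: P = 11.5, giving Q = 14.1.
Monopoly sets MR = MC: 82 − 10Q = 11.5 ⇒ Q = 7.05, P = 82 − 5·7.05 = 46.75.
Change in equilibrium price: 46.75 − 11.5 = 35.25.

P rises by 35.25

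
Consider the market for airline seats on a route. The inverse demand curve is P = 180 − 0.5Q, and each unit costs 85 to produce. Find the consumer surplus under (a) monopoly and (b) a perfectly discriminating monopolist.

Monopoly: CS = 2256.25; Perfect PD: CS = 0

A monopolist chooses Q where MR = MC. MR = 180 − Q; setting this equal to 85 gives Q = 95 and P = 132.5.
CS = ½·(180 − 132.5)·95 = 2256.25.
A perfectly discriminating monopolist sells every unit with P(Q) ≥ MC(Q), so output equals the competitive quantity Q = 190. Each buyer pays their reservation price, so CS = 0 and the firm captures all surplus.
CS = 0.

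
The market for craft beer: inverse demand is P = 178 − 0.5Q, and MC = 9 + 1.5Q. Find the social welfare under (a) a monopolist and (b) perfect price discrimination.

A monopolist chooses Q where MR = MC. MR = 178 − Q; setting this equal to 9 + 1.5Q gives Q = 67.6 and P = 144.2.
CS = ½·(178 − 144.2)·67.6 = 1142.44; PS = (144.2·67.6 − 9·67.6 − ½·1.5·67.6²) = 5712.2; TS = 6854.64.
Under first-degree price discrimination the firm charges each unit its demand price and produces up to where P = MC, i.e. Q = 84.5. Consumer surplus is zero; producer surplus equals total surplus.
TS = 7140.25 (equal to competitive TS).

Monopoly: TS = 6854.64; Perfect PD: TS = 7140.25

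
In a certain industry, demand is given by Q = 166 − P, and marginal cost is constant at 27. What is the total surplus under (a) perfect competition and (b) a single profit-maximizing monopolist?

Inverting demand: P = 166 − Q.
Competitive firms price at marginal cost: P = 27, giving Q = 139.
CS = ½·(166 − 27)·139 = 9660.5; PS = (27 − 27)·139 = 0; TS = 9660.5.
The monopolist equates marginal revenue to marginal cost: 166 − 2Q = 27, so Q = 69.5. From demand, P = 96.5.
CS = ½·(166 − 96.5)·69.5 = 2415.125; PS = (96.5 − 27)·69.5 = 4830.25; TS = 7245.375.

Competition: TS = 9660.5; Monopoly: TS = 7245.375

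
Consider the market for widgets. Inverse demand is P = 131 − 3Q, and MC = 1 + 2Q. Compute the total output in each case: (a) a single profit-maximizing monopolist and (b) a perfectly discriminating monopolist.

Monopoly sets MR = MC: 131 − 6Q = 1 + 2Q ⇒ Q = 16.25, P = 131 − 3·16.25 = 82.25.
With perfect price discrimination, output is the efficient level Q = 26 (where demand meets MC), but every buyer pays their willingness to pay: CS = 0 and PS = total surplus.

Monopoly: Q = 16.25; Perfect PD: Q = 26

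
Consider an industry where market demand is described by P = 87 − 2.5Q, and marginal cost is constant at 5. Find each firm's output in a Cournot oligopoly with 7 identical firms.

In a 7-firm Cournot equilibrium, symmetry and the first-order condition give q = (87 − 5)/(20) = 4.1. So Q = 28.7 and P = 15.25.

q_i = 4.1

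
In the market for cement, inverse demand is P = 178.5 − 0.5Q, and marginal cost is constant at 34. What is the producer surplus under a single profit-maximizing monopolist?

PS = 10440.125

The monopolist equates marginal revenue to marginal cost: 178.5 − Q = 34, so Q = 144.5. From demand, P = 106.25.
PS = (106.25 − 34)·144.5 = 10440.125.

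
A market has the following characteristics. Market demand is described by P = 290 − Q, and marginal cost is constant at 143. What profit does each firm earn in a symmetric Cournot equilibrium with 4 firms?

In a 4-firm Cournot equilibrium, symmetry and the first-order condition give q = (290 − 143)/(5) = 29.4. So Q = 117.6 and P = 172.4.
Each firm's profit = (172.4 − 143)·29.4 = 864.36.

π_i = 864.36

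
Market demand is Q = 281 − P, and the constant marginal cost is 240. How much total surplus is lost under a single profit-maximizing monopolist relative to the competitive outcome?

Inverting demand: P = 281 − Q.
Perfect competition: P = MC = 240, so 281 − Q = 240 and Q = 41.
A monopolist chooses Q where MR = MC. MR = 281 − 2Q; setting this equal to 240 gives Q = 20.5 and P = 260.5.
DWL is the triangle between Q = 20.5 and Q = 41: ½·(41 − 20.5)·(260.5 − 240) = 210.125.

DWL = 210.125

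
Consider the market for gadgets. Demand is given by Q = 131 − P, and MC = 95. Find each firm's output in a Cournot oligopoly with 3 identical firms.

Inverting demand: P = 131 − Q.
With 3 symmetric Cournot firms, each firm's FOC gives 131 − 4q = 95, so q = 9, Q = 3·9 = 27, and P = 104.

q_i = 9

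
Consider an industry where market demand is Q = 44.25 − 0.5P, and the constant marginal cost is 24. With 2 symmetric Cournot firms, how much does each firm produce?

Inverting demand: P = 88.5 − 2Q.
Cournot with 2 identical firms: the symmetric best-response condition is 88.5 − 6q = 24. Each firm produces q = 10.75, total output Q = 21.5, price P = 45.5.

q_i = 10.75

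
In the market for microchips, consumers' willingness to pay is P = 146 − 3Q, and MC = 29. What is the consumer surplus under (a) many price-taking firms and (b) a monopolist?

Competition: CS = 2281.5; Monopoly: CS = 570.375

Perfect competition: P = MC = 29, so 146 − 3Q = 29 and Q = 39.
CS = ½·(146 − 29)·39 = 2281.5.
Monopoly sets MR = MC: 146 − 6Q = 29 ⇒ Q = 19.5, P = 146 − 3·19.5 = 87.5.
CS = ½·(146 − 87.5)·19.5 = 570.375.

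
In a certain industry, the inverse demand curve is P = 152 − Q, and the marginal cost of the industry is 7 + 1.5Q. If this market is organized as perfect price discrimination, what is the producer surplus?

PS = 4205

With perfect price discrimination, output is the efficient level Q = 58 (where demand meets MC), but every buyer pays their willingness to pay: CS = 0 and PS = total surplus.
PS = ½·(152 − 7)·58 = 4205.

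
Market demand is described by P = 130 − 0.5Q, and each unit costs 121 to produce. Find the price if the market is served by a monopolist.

The monopolist equates marginal revenue to marginal cost: 130 − Q = 121, so Q = 9. From demand, P = 125.5.

P = 125.5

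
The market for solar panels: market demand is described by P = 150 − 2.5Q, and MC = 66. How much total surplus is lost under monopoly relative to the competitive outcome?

Under competition P = MC = 66, so Q = (150 − 66)/2.5 = 33.6.
The monopolist equates marginal revenue to marginal cost: 150 − 5Q = 66, so Q = 16.8. From demand, P = 108.
DWL is the triangle between Q = 16.8 and Q = 33.6: ½·(33.6 − 16.8)·(108 − 66) = 352.8.

DWL = 352.8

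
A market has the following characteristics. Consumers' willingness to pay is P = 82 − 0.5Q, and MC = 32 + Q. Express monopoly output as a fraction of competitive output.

Monopoly sets MR = MC: 82 − Q = 32 + Q ⇒ Q = 25, P = 82 − 0.5·25 = 69.5.
Competitive equilibrium sets price equal to marginal cost: 82 − 0.5Q = 32 + Q, so Q = 100/3 and P = 196/3.
Ratio Q_m/Q_c = 25/(100/3) = 0.75.

Q_m/Q_c = 0.75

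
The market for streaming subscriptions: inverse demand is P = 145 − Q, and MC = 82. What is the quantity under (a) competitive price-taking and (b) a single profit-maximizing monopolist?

Competition: Q = 63; Monopoly: Q = 31.5

Competitive firms price at marginal cost: P = 82, giving Q = 63.
The monopolist equates marginal revenue to marginal cost: 145 − 2Q = 82, so Q = 31.5. From demand, P = 113.5.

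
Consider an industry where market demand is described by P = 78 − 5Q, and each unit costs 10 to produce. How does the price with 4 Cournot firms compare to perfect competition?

Cournot: P = 23.6; Competition: P = 10

Cournot with 4 identical firms: the symmetric best-response condition is 78 − 25q = 10. Each firm produces q = 2.72, total output Q = 10.88, price P = 23.6.
Competitive firms price at marginal cost: P = 10, giving Q = 13.6.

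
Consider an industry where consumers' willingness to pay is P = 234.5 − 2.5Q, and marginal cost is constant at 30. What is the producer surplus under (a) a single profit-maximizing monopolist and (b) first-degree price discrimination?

Monopoly: PS = 4182.025; Perfect PD: PS = 8364.05

The monopolist equates marginal revenue to marginal cost: 234.5 − 5Q = 30, so Q = 40.9. From demand, P = 132.25.
PS = (132.25 − 30)·40.9 = 4182.025.
A perfectly discriminating monopolist sells every unit with P(Q) ≥ MC(Q), so output equals the competitive quantity Q = 81.8. Each buyer pays their reservation price, so CS = 0 and the firm captures all surplus.
PS = ½·(234.5 − 30)·81.8 = 8364.05.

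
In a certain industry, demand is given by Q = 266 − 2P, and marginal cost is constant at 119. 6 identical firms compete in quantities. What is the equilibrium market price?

P = 121

Inverting demand: P = 133 − 0.5Q.
Cournot with 6 identical firms: the symmetric best-response condition is 133 − 3.5q = 119. Each firm produces q = 4, total output Q = 24, price P = 121.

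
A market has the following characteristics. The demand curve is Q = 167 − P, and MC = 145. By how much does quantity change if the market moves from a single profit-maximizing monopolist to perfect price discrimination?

Inverting demand: P = 167 − Q.
The monopolist equates marginal revenue to marginal cost: 167 − 2Q = 145, so Q = 11. From demand, P = 156.
A perfectly discriminating monopolist sells every unit with P(Q) ≥ MC(Q), so output equals the competitive quantity Q = 22. Each buyer pays their reservation price, so CS = 0 and the firm captures all surplus.
Change in quantity: 22 − 11 = 11.

Q rises by 11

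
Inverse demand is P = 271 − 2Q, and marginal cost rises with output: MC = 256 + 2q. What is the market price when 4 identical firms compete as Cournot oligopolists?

P = 261

Cournot with 4 identical firms: the symmetric best-response condition is 271 − 10q = 256 + 2q. Each firm produces q = 1.25, total output Q = 5, price P = 261.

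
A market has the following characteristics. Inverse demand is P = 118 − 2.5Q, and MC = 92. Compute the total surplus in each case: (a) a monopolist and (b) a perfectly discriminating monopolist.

Monopoly sets MR = MC: 118 − 5Q = 92 ⇒ Q = 5.2, P = 118 − 2.5·5.2 = 105.
CS = ½·(118 − 105)·5.2 = 33.8; PS = (105 − 92)·5.2 = 67.6; TS = 101.4.
A perfectly discriminating monopolist sells every unit with P(Q) ≥ MC(Q), so output equals the competitive quantity Q = 10.4. Each buyer pays their reservation price, so CS = 0 and the firm captures all surplus.
TS = 135.2 (equal to competitive TS).

Monopoly: TS = 101.4; Perfect PD: TS = 135.2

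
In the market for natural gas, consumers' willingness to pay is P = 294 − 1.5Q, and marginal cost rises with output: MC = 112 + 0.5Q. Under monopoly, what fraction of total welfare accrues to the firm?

A monopolist chooses Q where MR = MC. MR = 294 − 3Q; setting this equal to 112 + 0.5Q gives Q = 52 and P = 216.
CS = ½·(294 − 216)·52 = 2028.
PS = P·Q − VC(Q) = 216·52 − (112·52 + ½·0.5·52²) = 4732.
Share captured = PS/TS = 4732/6760 = 0.7.

PS/TS = 0.7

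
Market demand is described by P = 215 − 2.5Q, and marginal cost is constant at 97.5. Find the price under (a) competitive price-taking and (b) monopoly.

Competitive firms price at marginal cost: P = 97.5, giving Q = 47.
Monopoly sets MR = MC: 215 − 5Q = 97.5 ⇒ Q = 23.5, P = 215 − 2.5·23.5 = 156.25.

Competition: P = 97.5; Monopoly: P = 156.25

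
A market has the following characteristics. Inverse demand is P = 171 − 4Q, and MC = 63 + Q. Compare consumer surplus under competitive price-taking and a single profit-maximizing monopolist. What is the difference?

Consumer surplus falls by 645.12

Under competition P = MC: 171 − 4Q = 63 + Q ⇒ Q = 21.6, P = 84.6.
CS = ½·(171 − 84.6)·21.6 = 933.12.
Monopoly sets MR = MC: 171 − 8Q = 63 + Q ⇒ Q = 12, P = 171 − 4·12 = 123.
CS = ½·(171 − 123)·12 = 288.
Change in consumer surplus: 288 − 933.12 = −645.12.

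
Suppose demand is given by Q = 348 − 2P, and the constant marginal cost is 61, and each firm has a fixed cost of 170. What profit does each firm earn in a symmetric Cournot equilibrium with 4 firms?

π_i = 851.52

Inverting demand: P = 174 − 0.5Q.
Cournot with 4 identical firms: the symmetric best-response condition is 174 − 2.5q = 61. Each firm produces q = 45.2, total output Q = 180.8, price P = 83.6.
Each firm's profit = (83.6 − 61)·45.2 − 170 = 851.52.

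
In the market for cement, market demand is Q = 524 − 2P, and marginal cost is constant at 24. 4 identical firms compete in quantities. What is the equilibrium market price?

Inverting demand: P = 262 − 0.5Q.
With 4 symmetric Cournot firms, each firm's FOC gives 262 − 2.5q = 24, so q = 95.2, Q = 4·95.2 = 380.8, and P = 71.6.

P = 71.6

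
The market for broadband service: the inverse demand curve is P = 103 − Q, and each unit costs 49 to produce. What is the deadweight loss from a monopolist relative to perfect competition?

DWL = 364.5

Under competition P = MC = 49, so Q = (103 − 49)/1 = 54.
A monopolist chooses Q where MR = MC. MR = 103 − 2Q; setting this equal to 49 gives Q = 27 and P = 76.
DWL is the triangle between Q = 27 and Q = 54: ½·(54 − 27)·(76 − 49) = 364.5.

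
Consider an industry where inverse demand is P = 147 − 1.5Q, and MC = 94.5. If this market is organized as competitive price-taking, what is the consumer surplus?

Under competition P = MC = 94.5, so Q = (147 − 94.5)/1.5 = 35.
CS = ½·(147 − 94.5)·35 = 918.75.

CS = 918.75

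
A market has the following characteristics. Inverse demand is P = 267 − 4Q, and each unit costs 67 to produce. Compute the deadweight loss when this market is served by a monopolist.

Perfect competition: P = MC = 67, so 267 − 4Q = 67 and Q = 50.
Monopoly sets MR = MC: 267 − 8Q = 67 ⇒ Q = 25, P = 267 − 4·25 = 167.
DWL is the triangle between Q = 25 and Q = 50: ½·(50 − 25)·(167 − 67) = 1250.

DWL = 1250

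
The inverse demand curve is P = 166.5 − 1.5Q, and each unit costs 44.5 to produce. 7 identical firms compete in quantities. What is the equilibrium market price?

P = 59.75

Cournot with 7 identical firms: the symmetric best-response condition is 166.5 − 12q = 44.5. Each firm produces q = 61/6, total output Q = 427/6, price P = 59.75.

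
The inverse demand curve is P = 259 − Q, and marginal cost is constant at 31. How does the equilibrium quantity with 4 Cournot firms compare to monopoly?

In a 4-firm Cournot equilibrium, symmetry and the first-order condition give q = (259 − 31)/(5) = 45.6. So Q = 182.4 and P = 76.6.
A monopolist chooses Q where MR = MC. MR = 259 − 2Q; setting this equal to 31 gives Q = 114 and P = 145.

Cournot: Q = 182.4; Monopoly: Q = 114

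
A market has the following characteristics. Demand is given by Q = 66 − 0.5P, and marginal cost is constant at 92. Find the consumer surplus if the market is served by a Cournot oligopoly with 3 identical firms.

Inverting demand: P = 132 − 2Q.
With 3 symmetric Cournot firms, each firm's FOC gives 132 − 8q = 92, so q = 5, Q = 3·5 = 15, and P = 102.
CS = ½·(132 − 102)·15 = 225.

CS = 225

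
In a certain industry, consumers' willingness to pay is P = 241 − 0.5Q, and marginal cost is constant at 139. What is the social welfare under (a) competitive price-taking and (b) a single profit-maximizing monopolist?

Competition: TS = 10404; Monopoly: TS = 7803

Perfect competition: P = MC = 139, so 241 − 0.5Q = 139 and Q = 204.
CS = ½·(241 − 139)·204 = 10404; PS = (139 − 139)·204 = 0; TS = 10404.
Monopoly sets MR = MC: 241 − Q = 139 ⇒ Q = 102, P = 241 − 0.5·102 = 190.
CS = ½·(241 − 190)·102 = 2601; PS = (190 − 139)·102 = 5202; TS = 7803.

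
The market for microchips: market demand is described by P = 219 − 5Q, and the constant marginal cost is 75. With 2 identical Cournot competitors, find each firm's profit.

π_i = 460.8

With 2 symmetric Cournot firms, each firm's FOC gives 219 − 15q = 75, so q = 9.6, Q = 2·9.6 = 19.2, and P = 123.
Each firm's profit = (123 − 75)·9.6 = 460.8.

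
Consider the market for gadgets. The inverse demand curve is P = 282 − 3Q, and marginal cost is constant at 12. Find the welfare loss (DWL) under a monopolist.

Perfect competition: P = MC = 12, so 282 − 3Q = 12 and Q = 90.
A monopolist chooses Q where MR = MC. MR = 282 − 6Q; setting this equal to 12 gives Q = 45 and P = 147.
DWL is the triangle between Q = 45 and Q = 90: ½·(90 − 45)·(147 − 12) = 3037.5.

DWL = 3037.5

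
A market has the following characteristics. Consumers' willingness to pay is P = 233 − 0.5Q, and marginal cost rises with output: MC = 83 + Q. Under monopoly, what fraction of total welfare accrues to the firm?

PS/TS = 0.8

The monopolist equates marginal revenue to marginal cost: 233 − Q = 83 + Q, so Q = 75. From demand, P = 195.5.
CS = ½·(233 − 195.5)·75 = 1406.25.
PS = P·Q − VC(Q) = 195.5·75 − (83·75 + ½·1·75²) = 5625.
Share captured = PS/TS = 5625/7031.25 = 0.8.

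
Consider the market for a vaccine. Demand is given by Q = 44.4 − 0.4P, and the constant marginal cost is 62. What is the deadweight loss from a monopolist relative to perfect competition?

Inverting demand: P = 111 − 2.5Q.
Under competition P = MC = 62, so Q = (111 − 62)/2.5 = 19.6.
A monopolist chooses Q where MR = MC. MR = 111 − 5Q; setting this equal to 62 gives Q = 9.8 and P = 86.5.
DWL is the triangle between Q = 9.8 and Q = 19.6: ½·(19.6 − 9.8)·(86.5 − 62) = 120.05.

DWL = 120.05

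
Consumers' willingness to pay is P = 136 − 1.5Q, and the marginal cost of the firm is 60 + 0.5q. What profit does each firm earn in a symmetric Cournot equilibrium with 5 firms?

In a 5-firm Cournot equilibrium, symmetry and the first-order condition give q = (136 − 60)/(9.5) = 8. So Q = 40 and P = 76.
Each firm's profit = 76·8 − (60·8 + ½·0.5·8²) = 112.

π_i = 112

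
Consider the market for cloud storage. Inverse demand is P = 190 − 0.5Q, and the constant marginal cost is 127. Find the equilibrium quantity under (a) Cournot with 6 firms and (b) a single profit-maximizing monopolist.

Cournot: Q = 108; Monopoly: Q = 63

Cournot with 6 identical firms: the symmetric best-response condition is 190 − 3.5q = 127. Each firm produces q = 18, total output Q = 108, price P = 136.
A monopolist chooses Q where MR = MC. MR = 190 − Q; setting this equal to 127 gives Q = 63 and P = 158.5.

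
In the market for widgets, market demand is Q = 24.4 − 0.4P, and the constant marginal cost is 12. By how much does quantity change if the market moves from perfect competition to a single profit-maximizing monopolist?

Inverting demand: P = 61 − 2.5Q.
Perfect competition: P = MC = 12, so 61 − 2.5Q = 12 and Q = 19.6.
The monopolist equates marginal revenue to marginal cost: 61 − 5Q = 12, so Q = 9.8. From demand, P = 36.5.
Change in quantity: 9.8 − 19.6 = −9.8.

Q falls by 9.8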